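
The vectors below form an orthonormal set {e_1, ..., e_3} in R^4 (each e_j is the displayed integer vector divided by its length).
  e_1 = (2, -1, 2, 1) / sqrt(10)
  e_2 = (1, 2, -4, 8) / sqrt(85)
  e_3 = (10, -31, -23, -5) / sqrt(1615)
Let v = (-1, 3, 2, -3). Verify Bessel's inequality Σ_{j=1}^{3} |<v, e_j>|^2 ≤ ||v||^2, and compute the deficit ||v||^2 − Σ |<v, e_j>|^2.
Σ |<v, e_j>|^2 = 2023/95; ||v||^2 = 23; deficit = 162/95

Write each e_j = u_j / sqrt(<u_j, u_j>) where u_j is the displayed integer vector. Then <v, e_j> = <v, u_j> / sqrt(<u_j, u_j>), so |<v, e_j>|^2 = <v, u_j>^2 / <u_j, u_j>.
Coefficients: <v, e_1> = -4/sqrt(10), <v, e_2> = -27/sqrt(85), <v, e_3> = -134/sqrt(1615).
Square and sum: Σ |<v, e_j>|^2 = 2023/95.
Compute ||v||^2 = v·v = 23.
Deficit = 23 − 2023/95 = 162/95 ≥ 0, confirming Bessel's inequality. (The deficit equals ||v − Σ <v,e_j> e_j||^2, the squared distance from v to span{e_j}.)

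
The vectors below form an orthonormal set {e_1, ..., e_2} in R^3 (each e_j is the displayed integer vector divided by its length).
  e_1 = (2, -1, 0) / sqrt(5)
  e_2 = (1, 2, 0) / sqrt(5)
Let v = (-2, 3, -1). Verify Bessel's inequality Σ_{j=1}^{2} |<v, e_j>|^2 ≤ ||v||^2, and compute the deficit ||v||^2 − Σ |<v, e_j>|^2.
Σ |<v, e_j>|^2 = 13; ||v||^2 = 14; deficit = 1

Write each e_j = u_j / sqrt(<u_j, u_j>) where u_j is the displayed integer vector. Then <v, e_j> = <v, u_j> / sqrt(<u_j, u_j>), so |<v, e_j>|^2 = <v, u_j>^2 / <u_j, u_j>.
Coefficients: <v, e_1> = -7/sqrt(5), <v, e_2> = 4/sqrt(5).
Square and sum: Σ |<v, e_j>|^2 = 13.
Compute ||v||^2 = v·v = 14.
Deficit = 14 − 13 = 1 ≥ 0, confirming Bessel's inequality. (The deficit equals ||v − Σ <v,e_j> e_j||^2, the squared distance from v to span{e_j}.)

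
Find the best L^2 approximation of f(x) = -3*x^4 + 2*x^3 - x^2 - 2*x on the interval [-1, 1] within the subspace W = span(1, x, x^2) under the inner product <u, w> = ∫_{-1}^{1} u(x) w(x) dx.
g(x) = -25*x^2/7 - 4*x/5 + 9/35

The best approximation g ∈ W is the orthogonal projection of f onto W. Writing g = a_0 + a_1 x + a_2 x^2, the coefficients solve the normal equations G · a = b where
  G_{ij} = <φ_i, φ_j> and b_i = <f, φ_i>, with φ_0 = 1, φ_1 = x, φ_2 = x^2.
G =
  [2, 0, 2/3]
  [0, 2/3, 0]
  [2/3, 0, 2/5],
b = (-28/15, -8/15, -44/35).
Solving gives a_0 = 9/35, a_1 = -4/5, a_2 = -25/7, so
  g(x) = -25*x^2/7 - 4*x/5 + 9/35.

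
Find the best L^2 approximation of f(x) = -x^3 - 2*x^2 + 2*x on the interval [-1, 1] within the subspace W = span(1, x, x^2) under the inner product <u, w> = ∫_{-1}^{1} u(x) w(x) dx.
g(x) = -2*x^2 + 7*x/5

The best approximation g ∈ W is the orthogonal projection of f onto W. Writing g = a_0 + a_1 x + a_2 x^2, the coefficients solve the normal equations G · a = b where
  G_{ij} = <φ_i, φ_j> and b_i = <f, φ_i>, with φ_0 = 1, φ_1 = x, φ_2 = x^2.
G =
  [2, 0, 2/3]
  [0, 2/3, 0]
  [2/3, 0, 2/5],
b = (-4/3, 14/15, -4/5).
Solving gives a_0 = 0, a_1 = 7/5, a_2 = -2, so
  g(x) = -2*x^2 + 7*x/5.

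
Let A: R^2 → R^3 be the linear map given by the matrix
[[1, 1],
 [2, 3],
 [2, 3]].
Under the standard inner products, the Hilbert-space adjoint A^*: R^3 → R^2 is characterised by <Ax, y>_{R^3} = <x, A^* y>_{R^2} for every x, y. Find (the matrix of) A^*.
A^* = A^T =
[[1, 2, 2],
 [1, 3, 3]]

For real matrices with standard dot products, the defining identity <Ax, y> = <x, A^* y> gives (Ax)^T y = x^T (A^*) y, i.e. x^T A^T y = x^T (A^*) y. Since this holds for all x, y, we must have A^* = A^T. Therefore
A^* =
[[1, 2, 2],
 [1, 3, 3]].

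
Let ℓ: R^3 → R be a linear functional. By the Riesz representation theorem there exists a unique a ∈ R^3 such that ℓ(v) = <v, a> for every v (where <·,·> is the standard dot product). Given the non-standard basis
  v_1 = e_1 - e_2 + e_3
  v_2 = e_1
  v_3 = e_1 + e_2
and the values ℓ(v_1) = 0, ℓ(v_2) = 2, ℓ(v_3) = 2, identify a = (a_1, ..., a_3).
a = (2, 0, -2)

Write a = (a_1, ..., a_3) in the standard basis. For each basis vector v_i, ℓ(v_i) = <v_i, a> is a linear equation in the a_j's. Collect the n equations into a matrix system V a = ℓ, where row i of V is v_i (expressed in the standard basis). Since V is invertible (lower-triangular with 1s on the diagonal, up to permutation), solve by back-substitution:
  V =
[[1, -1, 1],
 [1, 0, 0],
 [1, 1, 0]]
  V a = (0, 2, 2)
Solving gives a = (2, 0, -2).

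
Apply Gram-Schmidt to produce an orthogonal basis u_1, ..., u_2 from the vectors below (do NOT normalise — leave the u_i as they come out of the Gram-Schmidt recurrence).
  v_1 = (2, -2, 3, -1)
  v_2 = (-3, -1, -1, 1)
Orthogonal basis:
  u_1 = (2, -2, 3, -1)
  u_2 = (-19/9, -17/9, 1/3, 5/9)

Apply the Gram-Schmidt recurrence
  u_1 = v_1
  u_i = v_i − Σ_{j<i} ((v_i · u_j) / (u_j · u_j)) · u_j.

Step by step this gives:
  u_1 = (2, -2, 3, -1)
  u_2 = (-19/9, -17/9, 1/3, 5/9)

Orthogonality check:
  u_2 · u_1 = 0 (should be 0)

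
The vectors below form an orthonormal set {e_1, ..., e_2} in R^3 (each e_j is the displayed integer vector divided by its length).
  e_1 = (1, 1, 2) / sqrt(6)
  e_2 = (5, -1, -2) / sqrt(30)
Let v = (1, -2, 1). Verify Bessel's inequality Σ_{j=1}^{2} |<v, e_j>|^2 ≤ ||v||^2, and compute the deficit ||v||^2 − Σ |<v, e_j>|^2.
Σ |<v, e_j>|^2 = 1; ||v||^2 = 6; deficit = 5

Write each e_j = u_j / sqrt(<u_j, u_j>) where u_j is the displayed integer vector. Then <v, e_j> = <v, u_j> / sqrt(<u_j, u_j>), so |<v, e_j>|^2 = <v, u_j>^2 / <u_j, u_j>.
Coefficients: <v, e_1> = 1/sqrt(6), <v, e_2> = 5/sqrt(30).
Square and sum: Σ |<v, e_j>|^2 = 1.
Compute ||v||^2 = v·v = 6.
Deficit = 6 − 1 = 5 ≥ 0, confirming Bessel's inequality. (The deficit equals ||v − Σ <v,e_j> e_j||^2, the squared distance from v to span{e_j}.)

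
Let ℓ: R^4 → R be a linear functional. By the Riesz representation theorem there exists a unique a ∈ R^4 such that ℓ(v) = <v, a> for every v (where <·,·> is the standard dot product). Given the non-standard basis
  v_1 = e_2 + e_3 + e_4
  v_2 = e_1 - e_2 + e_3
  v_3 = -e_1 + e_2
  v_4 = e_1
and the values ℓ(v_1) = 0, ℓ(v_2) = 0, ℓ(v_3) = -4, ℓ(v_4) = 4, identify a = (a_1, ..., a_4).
a = (4, 0, -4, 4)

Write a = (a_1, ..., a_4) in the standard basis. For each basis vector v_i, ℓ(v_i) = <v_i, a> is a linear equation in the a_j's. Collect the n equations into a matrix system V a = ℓ, where row i of V is v_i (expressed in the standard basis). Since V is invertible (lower-triangular with 1s on the diagonal, up to permutation), solve by back-substitution:
  V =
[[0, 1, 1, 1],
 [1, -1, 1, 0],
 [-1, 1, 0, 0],
 [1, 0, 0, 0]]
  V a = (0, 0, -4, 4)
Solving gives a = (4, 0, -4, 4).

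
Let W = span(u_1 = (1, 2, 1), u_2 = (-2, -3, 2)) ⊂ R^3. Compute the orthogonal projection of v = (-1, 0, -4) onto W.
proj_W(v) = (1/6, -2/3, -23/6)

Set up U = [u_1 | ... | u_2] ∈ R^(3×2). The projector onto W = col(U) is P = U (U^T U)^(-1) U^T.
Compute U^T U =
  [6, -6]
  [-6, 17],
and U^T v = (-5, -6).
Solve U^T U · c = U^T v for the coefficients: c = (-11/6, -1). The projection is proj_W(v) = U c.
Check: (v - proj_W(v)) · u_1 = 0  (should be 0).
Check: (v - proj_W(v)) · u_2 = 0  (should be 0).
Result: proj_W(v) = (1/6, -2/3, -23/6).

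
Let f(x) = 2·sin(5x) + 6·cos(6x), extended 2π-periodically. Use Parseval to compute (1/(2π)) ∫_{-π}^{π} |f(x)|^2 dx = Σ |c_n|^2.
Σ |c_n|^2 = 20

Expand |f|^2 and use orthogonality of {sin(nx), cos(mx)} on [-π, π]:
  ∫_{-π}^{π} sin(nx)^2 dx = π, ∫ cos(mx)^2 dx = π, and cross terms integrate to 0.
So ∫_{-π}^{π} f(x)^2 dx = 2^2 · π + 6^2 · π = (4 + 36)π.
Divide by 2π: (4 + 36)/2 = 20.
By Parseval, this equals Σ |c_n|^2.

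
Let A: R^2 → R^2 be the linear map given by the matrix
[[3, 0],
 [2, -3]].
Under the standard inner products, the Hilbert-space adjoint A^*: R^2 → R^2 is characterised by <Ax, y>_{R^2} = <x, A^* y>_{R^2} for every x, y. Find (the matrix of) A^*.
A^* = A^T =
[[3, 2],
 [0, -3]]

For real matrices with standard dot products, the defining identity <Ax, y> = <x, A^* y> gives (Ax)^T y = x^T (A^*) y, i.e. x^T A^T y = x^T (A^*) y. Since this holds for all x, y, we must have A^* = A^T. Therefore
A^* =
[[3, 2],
 [0, -3]].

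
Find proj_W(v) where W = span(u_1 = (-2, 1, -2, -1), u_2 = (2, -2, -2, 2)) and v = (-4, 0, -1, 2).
proj_W(v) = (-3/2, 2/3, -11/6, -2/3)

Set up U = [u_1 | ... | u_2] ∈ R^(4×2). The projector onto W = col(U) is P = U (U^T U)^(-1) U^T.
Compute U^T U =
  [10, -4]
  [-4, 16],
and U^T v = (8, -2).
Solve U^T U · c = U^T v for the coefficients: c = (5/6, 1/12). The projection is proj_W(v) = U c.
Check: (v - proj_W(v)) · u_1 = 0  (should be 0).
Check: (v - proj_W(v)) · u_2 = 0  (should be 0).
Result: proj_W(v) = (-3/2, 2/3, -11/6, -2/3).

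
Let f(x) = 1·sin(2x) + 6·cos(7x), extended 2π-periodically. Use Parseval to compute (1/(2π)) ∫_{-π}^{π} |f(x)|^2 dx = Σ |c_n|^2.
Σ |c_n|^2 = 37/2

Expand |f|^2 and use orthogonality of {sin(nx), cos(mx)} on [-π, π]:
  ∫_{-π}^{π} sin(nx)^2 dx = π, ∫ cos(mx)^2 dx = π, and cross terms integrate to 0.
So ∫_{-π}^{π} f(x)^2 dx = 1^2 · π + 6^2 · π = (1 + 36)π.
Divide by 2π: (1 + 36)/2 = 37/2.
By Parseval, this equals Σ |c_n|^2.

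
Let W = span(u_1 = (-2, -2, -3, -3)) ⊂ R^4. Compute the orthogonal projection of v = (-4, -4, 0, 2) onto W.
proj_W(v) = (-10/13, -10/13, -15/13, -15/13)

Set up U = [u_1 | ... | u_1] ∈ R^(4×1). The projector onto W = col(U) is P = U (U^T U)^(-1) U^T.
Compute U^T U =
  [26],
and U^T v = (10).
Solve U^T U · c = U^T v for the coefficients: c = (5/13). The projection is proj_W(v) = U c.
Check: (v - proj_W(v)) · u_1 = 0  (should be 0).
Result: proj_W(v) = (-10/13, -10/13, -15/13, -15/13).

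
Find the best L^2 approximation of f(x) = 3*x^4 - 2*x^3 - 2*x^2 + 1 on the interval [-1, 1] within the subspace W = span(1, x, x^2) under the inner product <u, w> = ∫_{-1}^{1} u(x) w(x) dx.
g(x) = 4*x^2/7 - 6*x/5 + 26/35

The best approximation g ∈ W is the orthogonal projection of f onto W. Writing g = a_0 + a_1 x + a_2 x^2, the coefficients solve the normal equations G · a = b where
  G_{ij} = <φ_i, φ_j> and b_i = <f, φ_i>, with φ_0 = 1, φ_1 = x, φ_2 = x^2.
G =
  [2, 0, 2/3]
  [0, 2/3, 0]
  [2/3, 0, 2/5],
b = (28/15, -4/5, 76/105).
Solving gives a_0 = 26/35, a_1 = -6/5, a_2 = 4/7, so
  g(x) = 4*x^2/7 - 6*x/5 + 26/35.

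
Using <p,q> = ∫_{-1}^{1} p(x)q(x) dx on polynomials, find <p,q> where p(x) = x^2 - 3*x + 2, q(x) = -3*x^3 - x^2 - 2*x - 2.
<p,q> = -52/15

Expand the product: p(x)·q(x) = -3*x^5 + 8*x^4 - 5*x^3 + 2*x^2 + 2*x - 4.
∫_{-1}^{1} of each monomial x^k gives [2/(k+1) if k even, 0 if k odd]. Integrating term-by-term (or equivalently evaluating the antiderivative F(x) = -x^6/2 + 8*x^5/5 - 5*x^4/4 + 2*x^3/3 + x^2 - 4*x at the endpoints):
  F(1) − F(−1) = -149/60 − (59/60) = -52/15.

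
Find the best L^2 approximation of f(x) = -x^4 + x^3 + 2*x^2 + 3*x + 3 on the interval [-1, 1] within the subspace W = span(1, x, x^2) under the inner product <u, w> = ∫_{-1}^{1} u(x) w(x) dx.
g(x) = 8*x^2/7 + 18*x/5 + 108/35

The best approximation g ∈ W is the orthogonal projection of f onto W. Writing g = a_0 + a_1 x + a_2 x^2, the coefficients solve the normal equations G · a = b where
  G_{ij} = <φ_i, φ_j> and b_i = <f, φ_i>, with φ_0 = 1, φ_1 = x, φ_2 = x^2.
G =
  [2, 0, 2/3]
  [0, 2/3, 0]
  [2/3, 0, 2/5],
b = (104/15, 12/5, 88/35).
Solving gives a_0 = 108/35, a_1 = 18/5, a_2 = 8/7, so
  g(x) = 8*x^2/7 + 18*x/5 + 108/35.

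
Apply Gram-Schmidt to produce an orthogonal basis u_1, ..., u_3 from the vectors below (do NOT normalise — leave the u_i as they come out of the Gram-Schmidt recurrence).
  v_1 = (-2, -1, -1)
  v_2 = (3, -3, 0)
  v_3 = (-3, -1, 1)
Orthogonal basis:
  u_1 = (-2, -1, -1)
  u_2 = (2, -7/2, -1/2)
  u_3 = (-7/11, -7/11, 21/11)

Apply the Gram-Schmidt recurrence
  u_1 = v_1
  u_i = v_i − Σ_{j<i} ((v_i · u_j) / (u_j · u_j)) · u_j.

Step by step this gives:
  u_1 = (-2, -1, -1)
  u_2 = (2, -7/2, -1/2)
  u_3 = (-7/11, -7/11, 21/11)

Orthogonality check:
  u_2 · u_1 = 0 (should be 0)
  u_3 · u_1 = 0 (should be 0)
  u_3 · u_2 = 0 (should be 0)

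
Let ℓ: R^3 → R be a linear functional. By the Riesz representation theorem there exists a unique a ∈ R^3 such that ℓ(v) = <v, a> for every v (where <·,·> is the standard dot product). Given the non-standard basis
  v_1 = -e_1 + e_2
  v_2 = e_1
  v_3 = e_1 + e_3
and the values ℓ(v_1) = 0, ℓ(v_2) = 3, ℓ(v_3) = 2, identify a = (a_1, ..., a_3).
a = (3, 3, -1)

Write a = (a_1, ..., a_3) in the standard basis. For each basis vector v_i, ℓ(v_i) = <v_i, a> is a linear equation in the a_j's. Collect the n equations into a matrix system V a = ℓ, where row i of V is v_i (expressed in the standard basis). Since V is invertible (lower-triangular with 1s on the diagonal, up to permutation), solve by back-substitution:
  V =
[[-1, 1, 0],
 [1, 0, 0],
 [1, 0, 1]]
  V a = (0, 3, 2)
Solving gives a = (3, 3, -1).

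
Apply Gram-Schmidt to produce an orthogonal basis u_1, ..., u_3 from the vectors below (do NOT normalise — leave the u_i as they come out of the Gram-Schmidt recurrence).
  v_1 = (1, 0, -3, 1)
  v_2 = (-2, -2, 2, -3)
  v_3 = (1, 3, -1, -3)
Orthogonal basis:
  u_1 = (1, 0, -3, 1)
  u_2 = (-1, -2, -1, -2)
  u_3 = (10/11, 3, -8/11, -34/11)

Apply the Gram-Schmidt recurrence
  u_1 = v_1
  u_i = v_i − Σ_{j<i} ((v_i · u_j) / (u_j · u_j)) · u_j.

Step by step this gives:
  u_1 = (1, 0, -3, 1)
  u_2 = (-1, -2, -1, -2)
  u_3 = (10/11, 3, -8/11, -34/11)

Orthogonality check:
  u_2 · u_1 = 0 (should be 0)
  u_3 · u_1 = 0 (should be 0)
  u_3 · u_2 = 0 (should be 0)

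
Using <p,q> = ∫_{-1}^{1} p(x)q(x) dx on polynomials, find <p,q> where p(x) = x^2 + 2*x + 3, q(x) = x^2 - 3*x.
<p,q> = -8/5

Expand the product: p(x)·q(x) = x^4 - x^3 - 3*x^2 - 9*x.
∫_{-1}^{1} of each monomial x^k gives [2/(k+1) if k even, 0 if k odd]. Integrating term-by-term (or equivalently evaluating the antiderivative F(x) = x^5/5 - x^4/4 - x^3 - 9*x^2/2 at the endpoints):
  F(1) − F(−1) = -111/20 − (-79/20) = -8/5.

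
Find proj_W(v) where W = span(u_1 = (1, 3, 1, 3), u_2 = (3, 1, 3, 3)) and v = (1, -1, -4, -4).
proj_W(v) = (-114/59, -110/59, -114/59, -168/59)

Set up U = [u_1 | ... | u_2] ∈ R^(4×2). The projector onto W = col(U) is P = U (U^T U)^(-1) U^T.
Compute U^T U =
  [20, 18]
  [18, 28],
and U^T v = (-18, -22).
Solve U^T U · c = U^T v for the coefficients: c = (-27/59, -29/59). The projection is proj_W(v) = U c.
Check: (v - proj_W(v)) · u_1 = 0  (should be 0).
Check: (v - proj_W(v)) · u_2 = 0  (should be 0).
Result: proj_W(v) = (-114/59, -110/59, -114/59, -168/59).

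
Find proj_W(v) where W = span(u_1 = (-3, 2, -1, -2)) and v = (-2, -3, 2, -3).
proj_W(v) = (-2/3, 4/9, -2/9, -4/9)

Set up U = [u_1 | ... | u_1] ∈ R^(4×1). The projector onto W = col(U) is P = U (U^T U)^(-1) U^T.
Compute U^T U =
  [18],
and U^T v = (4).
Solve U^T U · c = U^T v for the coefficients: c = (2/9). The projection is proj_W(v) = U c.
Check: (v - proj_W(v)) · u_1 = 0  (should be 0).
Result: proj_W(v) = (-2/3, 4/9, -2/9, -4/9).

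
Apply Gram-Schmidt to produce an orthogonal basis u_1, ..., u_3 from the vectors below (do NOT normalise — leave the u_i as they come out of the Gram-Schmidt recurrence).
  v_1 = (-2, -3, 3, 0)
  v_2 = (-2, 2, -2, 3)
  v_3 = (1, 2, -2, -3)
Orthogonal basis:
  u_1 = (-2, -3, 3, 0)
  u_2 = (-30/11, 10/11, -10/11, 3)
  u_3 = (-297/199, 99/199, -99/199, -330/199)

Apply the Gram-Schmidt recurrence
  u_1 = v_1
  u_i = v_i − Σ_{j<i} ((v_i · u_j) / (u_j · u_j)) · u_j.

Step by step this gives:
  u_1 = (-2, -3, 3, 0)
  u_2 = (-30/11, 10/11, -10/11, 3)
  u_3 = (-297/199, 99/199, -99/199, -330/199)

Orthogonality check:
  u_2 · u_1 = 0 (should be 0)
  u_3 · u_1 = 0 (should be 0)
  u_3 · u_2 = 0 (should be 0)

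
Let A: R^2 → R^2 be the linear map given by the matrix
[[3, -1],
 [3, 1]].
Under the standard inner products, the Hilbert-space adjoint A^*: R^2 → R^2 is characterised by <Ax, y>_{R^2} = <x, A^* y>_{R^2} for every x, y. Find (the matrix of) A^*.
A^* = A^T =
[[3, 3],
 [-1, 1]]

For real matrices with standard dot products, the defining identity <Ax, y> = <x, A^* y> gives (Ax)^T y = x^T (A^*) y, i.e. x^T A^T y = x^T (A^*) y. Since this holds for all x, y, we must have A^* = A^T. Therefore
A^* =
[[3, 3],
 [-1, 1]].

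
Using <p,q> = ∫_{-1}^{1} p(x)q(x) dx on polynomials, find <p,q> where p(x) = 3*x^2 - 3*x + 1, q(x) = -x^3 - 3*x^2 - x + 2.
<p,q> = 28/5

Expand the product: p(x)·q(x) = -3*x^5 - 6*x^4 + 5*x^3 + 6*x^2 - 7*x + 2.
∫_{-1}^{1} of each monomial x^k gives [2/(k+1) if k even, 0 if k odd]. Integrating term-by-term (or equivalently evaluating the antiderivative F(x) = -x^6/2 - 6*x^5/5 + 5*x^4/4 + 2*x^3 - 7*x^2/2 + 2*x at the endpoints):
  F(1) − F(−1) = 1/20 − (-111/20) = 28/5.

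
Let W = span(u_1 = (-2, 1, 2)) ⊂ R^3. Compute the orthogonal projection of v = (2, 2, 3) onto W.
proj_W(v) = (-8/9, 4/9, 8/9)

Set up U = [u_1 | ... | u_1] ∈ R^(3×1). The projector onto W = col(U) is P = U (U^T U)^(-1) U^T.
Compute U^T U =
  [9],
and U^T v = (4).
Solve U^T U · c = U^T v for the coefficients: c = (4/9). The projection is proj_W(v) = U c.
Check: (v - proj_W(v)) · u_1 = 0  (should be 0).
Result: proj_W(v) = (-8/9, 4/9, 8/9).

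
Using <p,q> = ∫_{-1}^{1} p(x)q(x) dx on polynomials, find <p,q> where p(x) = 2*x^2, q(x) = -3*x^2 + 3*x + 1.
<p,q> = -16/15

Expand the product: p(x)·q(x) = -6*x^4 + 6*x^3 + 2*x^2.
∫_{-1}^{1} of each monomial x^k gives [2/(k+1) if k even, 0 if k odd]. Integrating term-by-term (or equivalently evaluating the antiderivative F(x) = -6*x^5/5 + 3*x^4/2 + 2*x^3/3 at the endpoints):
  F(1) − F(−1) = 29/30 − (61/30) = -16/15.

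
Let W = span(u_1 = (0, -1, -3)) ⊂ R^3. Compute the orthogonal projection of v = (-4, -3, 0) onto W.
proj_W(v) = (0, -3/10, -9/10)

Set up U = [u_1 | ... | u_1] ∈ R^(3×1). The projector onto W = col(U) is P = U (U^T U)^(-1) U^T.
Compute U^T U =
  [10],
and U^T v = (3).
Solve U^T U · c = U^T v for the coefficients: c = (3/10). The projection is proj_W(v) = U c.
Check: (v - proj_W(v)) · u_1 = 0  (should be 0).
Result: proj_W(v) = (0, -3/10, -9/10).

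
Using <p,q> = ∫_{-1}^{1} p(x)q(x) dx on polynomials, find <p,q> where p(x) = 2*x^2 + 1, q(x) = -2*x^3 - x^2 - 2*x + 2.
<p,q> = 26/5

Expand the product: p(x)·q(x) = -4*x^5 - 2*x^4 - 6*x^3 + 3*x^2 - 2*x + 2.
∫_{-1}^{1} of each monomial x^k gives [2/(k+1) if k even, 0 if k odd]. Integrating term-by-term (or equivalently evaluating the antiderivative F(x) = -2*x^6/3 - 2*x^5/5 - 3*x^4/2 + x^3 - x^2 + 2*x at the endpoints):
  F(1) − F(−1) = -17/30 − (-173/30) = 26/5.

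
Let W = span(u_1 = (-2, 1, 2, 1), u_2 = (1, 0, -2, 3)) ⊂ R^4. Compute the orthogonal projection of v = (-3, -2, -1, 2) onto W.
proj_W(v) = (-80/131, 71/131, 18/131, 257/131)

Set up U = [u_1 | ... | u_2] ∈ R^(4×2). The projector onto W = col(U) is P = U (U^T U)^(-1) U^T.
Compute U^T U =
  [10, -3]
  [-3, 14],
and U^T v = (4, 5).
Solve U^T U · c = U^T v for the coefficients: c = (71/131, 62/131). The projection is proj_W(v) = U c.
Check: (v - proj_W(v)) · u_1 = 0  (should be 0).
Check: (v - proj_W(v)) · u_2 = 0  (should be 0).
Result: proj_W(v) = (-80/131, 71/131, 18/131, 257/131).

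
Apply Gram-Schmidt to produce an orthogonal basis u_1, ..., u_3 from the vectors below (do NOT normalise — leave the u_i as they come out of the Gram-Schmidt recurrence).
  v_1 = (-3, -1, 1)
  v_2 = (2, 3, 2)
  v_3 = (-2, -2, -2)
Orthogonal basis:
  u_1 = (-3, -1, 1)
  u_2 = (1/11, 26/11, 29/11)
  u_3 = (-20/69, 32/69, -28/69)

Apply the Gram-Schmidt recurrence
  u_1 = v_1
  u_i = v_i − Σ_{j<i} ((v_i · u_j) / (u_j · u_j)) · u_j.

Step by step this gives:
  u_1 = (-3, -1, 1)
  u_2 = (1/11, 26/11, 29/11)
  u_3 = (-20/69, 32/69, -28/69)

Orthogonality check:
  u_2 · u_1 = 0 (should be 0)
  u_3 · u_1 = 0 (should be 0)
  u_3 · u_2 = 0 (should be 0)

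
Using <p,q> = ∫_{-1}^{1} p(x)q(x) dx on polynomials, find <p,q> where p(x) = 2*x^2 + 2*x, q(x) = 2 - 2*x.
<p,q> = 0

Expand the product: p(x)·q(x) = -4*x^3 + 4*x.
∫_{-1}^{1} of each monomial x^k gives [2/(k+1) if k even, 0 if k odd]. Integrating term-by-term (or equivalently evaluating the antiderivative F(x) = -x^4 + 2*x^2 at the endpoints):
  F(1) − F(−1) = 1 − (1) = 0.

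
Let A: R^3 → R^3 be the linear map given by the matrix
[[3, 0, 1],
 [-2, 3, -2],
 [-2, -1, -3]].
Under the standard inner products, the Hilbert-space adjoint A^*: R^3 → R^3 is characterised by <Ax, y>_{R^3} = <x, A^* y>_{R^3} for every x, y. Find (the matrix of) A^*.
A^* = A^T =
[[3, -2, -2],
 [0, 3, -1],
 [1, -2, -3]]

For real matrices with standard dot products, the defining identity <Ax, y> = <x, A^* y> gives (Ax)^T y = x^T (A^*) y, i.e. x^T A^T y = x^T (A^*) y. Since this holds for all x, y, we must have A^* = A^T. Therefore
A^* =
[[3, -2, -2],
 [0, 3, -1],
 [1, -2, -3]].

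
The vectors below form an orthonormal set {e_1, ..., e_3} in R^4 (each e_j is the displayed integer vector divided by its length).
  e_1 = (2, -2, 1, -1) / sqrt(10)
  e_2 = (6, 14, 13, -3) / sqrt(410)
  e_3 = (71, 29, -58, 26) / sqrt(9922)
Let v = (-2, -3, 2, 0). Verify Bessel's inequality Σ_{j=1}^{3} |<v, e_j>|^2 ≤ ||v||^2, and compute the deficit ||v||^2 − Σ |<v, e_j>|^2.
Σ |<v, e_j>|^2 = 3753/242; ||v||^2 = 17; deficit = 361/242

Write each e_j = u_j / sqrt(<u_j, u_j>) where u_j is the displayed integer vector. Then <v, e_j> = <v, u_j> / sqrt(<u_j, u_j>), so |<v, e_j>|^2 = <v, u_j>^2 / <u_j, u_j>.
Coefficients: <v, e_1> = 4/sqrt(10), <v, e_2> = -28/sqrt(410), <v, e_3> = -345/sqrt(9922).
Square and sum: Σ |<v, e_j>|^2 = 3753/242.
Compute ||v||^2 = v·v = 17.
Deficit = 17 − 3753/242 = 361/242 ≥ 0, confirming Bessel's inequality. (The deficit equals ||v − Σ <v,e_j> e_j||^2, the squared distance from v to span{e_j}.)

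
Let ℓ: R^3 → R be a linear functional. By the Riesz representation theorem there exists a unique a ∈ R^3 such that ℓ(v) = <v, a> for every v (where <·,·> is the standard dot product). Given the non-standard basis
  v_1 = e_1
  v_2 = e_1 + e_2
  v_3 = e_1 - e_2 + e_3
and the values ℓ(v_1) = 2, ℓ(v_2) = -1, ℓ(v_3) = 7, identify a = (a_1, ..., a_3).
a = (2, -3, 2)

Write a = (a_1, ..., a_3) in the standard basis. For each basis vector v_i, ℓ(v_i) = <v_i, a> is a linear equation in the a_j's. Collect the n equations into a matrix system V a = ℓ, where row i of V is v_i (expressed in the standard basis). Since V is invertible (lower-triangular with 1s on the diagonal, up to permutation), solve by back-substitution:
  V =
[[1, 0, 0],
 [1, 1, 0],
 [1, -1, 1]]
  V a = (2, -1, 7)
Solving gives a = (2, -3, 2).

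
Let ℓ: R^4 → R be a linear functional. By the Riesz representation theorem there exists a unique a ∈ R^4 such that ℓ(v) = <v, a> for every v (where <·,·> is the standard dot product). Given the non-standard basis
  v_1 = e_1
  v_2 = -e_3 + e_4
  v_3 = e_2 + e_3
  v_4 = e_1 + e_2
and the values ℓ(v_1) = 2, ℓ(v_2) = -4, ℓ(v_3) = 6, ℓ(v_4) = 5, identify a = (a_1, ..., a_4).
a = (2, 3, 3, -1)

Write a = (a_1, ..., a_4) in the standard basis. For each basis vector v_i, ℓ(v_i) = <v_i, a> is a linear equation in the a_j's. Collect the n equations into a matrix system V a = ℓ, where row i of V is v_i (expressed in the standard basis). Since V is invertible (lower-triangular with 1s on the diagonal, up to permutation), solve by back-substitution:
  V =
[[1, 0, 0, 0],
 [0, 0, -1, 1],
 [0, 1, 1, 0],
 [1, 1, 0, 0]]
  V a = (2, -4, 6, 5)
Solving gives a = (2, 3, 3, -1).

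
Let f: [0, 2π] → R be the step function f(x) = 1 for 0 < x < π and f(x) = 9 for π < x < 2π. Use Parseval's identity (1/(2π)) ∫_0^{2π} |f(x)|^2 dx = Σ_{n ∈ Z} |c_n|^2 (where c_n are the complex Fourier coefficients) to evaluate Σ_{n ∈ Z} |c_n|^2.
Σ |c_n|^2 = 41

Parseval equates the L^2 energy of f (normalised by 1/(2π)) with the ℓ^2 sum of its Fourier coefficients: (1/(2π)) ∫_0^{2π} |f|^2 = Σ |c_n|^2.
Compute the left side: (1/(2π)) [∫_0^π 1^2 dx + ∫_π^{2π} 9^2 dx] = (1/(2π)) · (1π + 81π) = (1 + 81)/2 = 41.
So Σ_{n ∈ Z} |c_n|^2 = 41.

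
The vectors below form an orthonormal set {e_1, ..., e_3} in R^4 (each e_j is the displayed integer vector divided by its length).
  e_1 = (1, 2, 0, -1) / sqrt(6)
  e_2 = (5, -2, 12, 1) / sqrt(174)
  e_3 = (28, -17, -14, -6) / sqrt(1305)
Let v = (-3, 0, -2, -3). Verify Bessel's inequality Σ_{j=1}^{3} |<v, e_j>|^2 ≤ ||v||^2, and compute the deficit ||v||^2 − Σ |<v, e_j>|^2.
Σ |<v, e_j>|^2 = 506/45; ||v||^2 = 22; deficit = 484/45

Write each e_j = u_j / sqrt(<u_j, u_j>) where u_j is the displayed integer vector. Then <v, e_j> = <v, u_j> / sqrt(<u_j, u_j>), so |<v, e_j>|^2 = <v, u_j>^2 / <u_j, u_j>.
Coefficients: <v, e_1> = 0/sqrt(6), <v, e_2> = -42/sqrt(174), <v, e_3> = -38/sqrt(1305).
Square and sum: Σ |<v, e_j>|^2 = 506/45.
Compute ||v||^2 = v·v = 22.
Deficit = 22 − 506/45 = 484/45 ≥ 0, confirming Bessel's inequality. (The deficit equals ||v − Σ <v,e_j> e_j||^2, the squared distance from v to span{e_j}.)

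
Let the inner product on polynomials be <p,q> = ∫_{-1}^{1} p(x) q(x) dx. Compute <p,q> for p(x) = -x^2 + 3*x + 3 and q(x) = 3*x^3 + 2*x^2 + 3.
<p,q> = 114/5

Expand the product: p(x)·q(x) = -3*x^5 + 7*x^4 + 15*x^3 + 3*x^2 + 9*x + 9.
∫_{-1}^{1} of each monomial x^k gives [2/(k+1) if k even, 0 if k odd]. Integrating term-by-term (or equivalently evaluating the antiderivative F(x) = -x^6/2 + 7*x^5/5 + 15*x^4/4 + x^3 + 9*x^2/2 + 9*x at the endpoints):
  F(1) − F(−1) = 383/20 − (-73/20) = 114/5.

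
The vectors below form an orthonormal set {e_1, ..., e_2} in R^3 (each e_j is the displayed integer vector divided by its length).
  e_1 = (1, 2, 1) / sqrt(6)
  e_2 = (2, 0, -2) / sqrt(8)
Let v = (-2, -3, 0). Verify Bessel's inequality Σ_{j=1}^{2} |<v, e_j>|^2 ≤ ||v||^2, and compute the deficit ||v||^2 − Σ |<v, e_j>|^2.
Σ |<v, e_j>|^2 = 38/3; ||v||^2 = 13; deficit = 1/3

Write each e_j = u_j / sqrt(<u_j, u_j>) where u_j is the displayed integer vector. Then <v, e_j> = <v, u_j> / sqrt(<u_j, u_j>), so |<v, e_j>|^2 = <v, u_j>^2 / <u_j, u_j>.
Coefficients: <v, e_1> = -8/sqrt(6), <v, e_2> = -4/sqrt(8).
Square and sum: Σ |<v, e_j>|^2 = 38/3.
Compute ||v||^2 = v·v = 13.
Deficit = 13 − 38/3 = 1/3 ≥ 0, confirming Bessel's inequality. (The deficit equals ||v − Σ <v,e_j> e_j||^2, the squared distance from v to span{e_j}.)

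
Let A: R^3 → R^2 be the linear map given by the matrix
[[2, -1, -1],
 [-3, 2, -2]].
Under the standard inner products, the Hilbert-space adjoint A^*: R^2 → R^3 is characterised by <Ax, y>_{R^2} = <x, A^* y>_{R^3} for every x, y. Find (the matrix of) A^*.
A^* = A^T =
[[2, -3],
 [-1, 2],
 [-1, -2]]

For real matrices with standard dot products, the defining identity <Ax, y> = <x, A^* y> gives (Ax)^T y = x^T (A^*) y, i.e. x^T A^T y = x^T (A^*) y. Since this holds for all x, y, we must have A^* = A^T. Therefore
A^* =
[[2, -3],
 [-1, 2],
 [-1, -2]].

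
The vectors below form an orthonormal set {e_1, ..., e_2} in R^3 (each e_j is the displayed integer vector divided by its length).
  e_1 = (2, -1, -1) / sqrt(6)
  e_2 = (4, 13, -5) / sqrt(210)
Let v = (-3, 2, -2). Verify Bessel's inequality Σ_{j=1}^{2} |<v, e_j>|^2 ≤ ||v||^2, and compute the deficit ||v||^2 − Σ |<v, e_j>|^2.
Σ |<v, e_j>|^2 = 306/35; ||v||^2 = 17; deficit = 289/35

Write each e_j = u_j / sqrt(<u_j, u_j>) where u_j is the displayed integer vector. Then <v, e_j> = <v, u_j> / sqrt(<u_j, u_j>), so |<v, e_j>|^2 = <v, u_j>^2 / <u_j, u_j>.
Coefficients: <v, e_1> = -6/sqrt(6), <v, e_2> = 24/sqrt(210).
Square and sum: Σ |<v, e_j>|^2 = 306/35.
Compute ||v||^2 = v·v = 17.
Deficit = 17 − 306/35 = 289/35 ≥ 0, confirming Bessel's inequality. (The deficit equals ||v − Σ <v,e_j> e_j||^2, the squared distance from v to span{e_j}.)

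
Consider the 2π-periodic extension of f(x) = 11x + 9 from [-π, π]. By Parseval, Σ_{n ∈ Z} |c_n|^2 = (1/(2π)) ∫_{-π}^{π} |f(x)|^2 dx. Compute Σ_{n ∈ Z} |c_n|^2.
Σ |c_n|^2 = 121π^2/3 + 81

Expand and integrate term by term over [-π, π]:
  ∫ (11x)^2 dx = 121·(2π^3/3); ∫ 2·11·(9)·x dx = 0 (odd integrand); ∫ 9^2 dx = 81·2π.
So (1/(2π)) ∫_{-π}^{π} (11x + 9)^2 dx = 121π^2/3 + 81 = 121π^2/3 + 81.
Parseval ⇒ Σ |c_n|^2 = 121π^2/3 + 81.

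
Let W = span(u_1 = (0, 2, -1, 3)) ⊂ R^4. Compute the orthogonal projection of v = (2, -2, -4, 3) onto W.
proj_W(v) = (0, 9/7, -9/14, 27/14)

Set up U = [u_1 | ... | u_1] ∈ R^(4×1). The projector onto W = col(U) is P = U (U^T U)^(-1) U^T.
Compute U^T U =
  [14],
and U^T v = (9).
Solve U^T U · c = U^T v for the coefficients: c = (9/14). The projection is proj_W(v) = U c.
Check: (v - proj_W(v)) · u_1 = 0  (should be 0).
Result: proj_W(v) = (0, 9/7, -9/14, 27/14).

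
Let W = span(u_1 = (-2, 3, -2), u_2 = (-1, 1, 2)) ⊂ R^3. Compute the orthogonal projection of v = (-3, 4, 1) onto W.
proj_W(v) = (-311/101, 398/101, 100/101)

Set up U = [u_1 | ... | u_2] ∈ R^(3×2). The projector onto W = col(U) is P = U (U^T U)^(-1) U^T.
Compute U^T U =
  [17, 1]
  [1, 6],
and U^T v = (16, 9).
Solve U^T U · c = U^T v for the coefficients: c = (87/101, 137/101). The projection is proj_W(v) = U c.
Check: (v - proj_W(v)) · u_1 = 0  (should be 0).
Check: (v - proj_W(v)) · u_2 = 0  (should be 0).
Result: proj_W(v) = (-311/101, 398/101, 100/101).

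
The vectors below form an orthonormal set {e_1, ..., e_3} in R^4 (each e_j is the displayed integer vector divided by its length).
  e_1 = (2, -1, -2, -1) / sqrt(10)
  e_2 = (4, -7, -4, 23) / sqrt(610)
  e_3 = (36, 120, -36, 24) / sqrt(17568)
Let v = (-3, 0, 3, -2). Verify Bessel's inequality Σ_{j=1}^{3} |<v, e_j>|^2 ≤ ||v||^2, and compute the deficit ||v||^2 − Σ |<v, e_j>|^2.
Σ |<v, e_j>|^2 = 22; ||v||^2 = 22; deficit = 0

Write each e_j = u_j / sqrt(<u_j, u_j>) where u_j is the displayed integer vector. Then <v, e_j> = <v, u_j> / sqrt(<u_j, u_j>), so |<v, e_j>|^2 = <v, u_j>^2 / <u_j, u_j>.
Coefficients: <v, e_1> = -10/sqrt(10), <v, e_2> = -70/sqrt(610), <v, e_3> = -264/sqrt(17568).
Square and sum: Σ |<v, e_j>|^2 = 22.
Compute ||v||^2 = v·v = 22.
Deficit = 22 − 22 = 0 ≥ 0, confirming Bessel's inequality. (The deficit equals ||v − Σ <v,e_j> e_j||^2, the squared distance from v to span{e_j}.)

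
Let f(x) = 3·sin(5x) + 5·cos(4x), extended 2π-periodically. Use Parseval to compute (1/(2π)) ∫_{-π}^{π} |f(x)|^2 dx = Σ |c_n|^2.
Σ |c_n|^2 = 17

Expand |f|^2 and use orthogonality of {sin(nx), cos(mx)} on [-π, π]:
  ∫_{-π}^{π} sin(nx)^2 dx = π, ∫ cos(mx)^2 dx = π, and cross terms integrate to 0.
So ∫_{-π}^{π} f(x)^2 dx = 3^2 · π + 5^2 · π = (9 + 25)π.
Divide by 2π: (9 + 25)/2 = 17.
By Parseval, this equals Σ |c_n|^2.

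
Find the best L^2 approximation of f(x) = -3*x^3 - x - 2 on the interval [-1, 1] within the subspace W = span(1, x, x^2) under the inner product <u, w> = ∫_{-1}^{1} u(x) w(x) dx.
g(x) = -14*x/5 - 2

The best approximation g ∈ W is the orthogonal projection of f onto W. Writing g = a_0 + a_1 x + a_2 x^2, the coefficients solve the normal equations G · a = b where
  G_{ij} = <φ_i, φ_j> and b_i = <f, φ_i>, with φ_0 = 1, φ_1 = x, φ_2 = x^2.
G =
  [2, 0, 2/3]
  [0, 2/3, 0]
  [2/3, 0, 2/5],
b = (-4, -28/15, -4/3).
Solving gives a_0 = -2, a_1 = -14/5, a_2 = 0, so
  g(x) = -14*x/5 - 2.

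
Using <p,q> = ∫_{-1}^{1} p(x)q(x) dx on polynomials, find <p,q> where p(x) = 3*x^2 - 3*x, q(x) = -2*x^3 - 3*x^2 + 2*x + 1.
<p,q> = -16/5

Expand the product: p(x)·q(x) = -6*x^5 - 3*x^4 + 15*x^3 - 3*x^2 - 3*x.
∫_{-1}^{1} of each monomial x^k gives [2/(k+1) if k even, 0 if k odd]. Integrating term-by-term (or equivalently evaluating the antiderivative F(x) = -x^6 - 3*x^5/5 + 15*x^4/4 - x^3 - 3*x^2/2 at the endpoints):
  F(1) − F(−1) = -7/20 − (57/20) = -16/5.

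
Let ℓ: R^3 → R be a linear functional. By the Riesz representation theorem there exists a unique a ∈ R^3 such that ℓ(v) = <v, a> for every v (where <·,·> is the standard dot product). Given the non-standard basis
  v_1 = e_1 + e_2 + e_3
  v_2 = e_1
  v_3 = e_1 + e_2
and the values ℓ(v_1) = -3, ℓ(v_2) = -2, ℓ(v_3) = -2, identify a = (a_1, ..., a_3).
a = (-2, 0, -1)

Write a = (a_1, ..., a_3) in the standard basis. For each basis vector v_i, ℓ(v_i) = <v_i, a> is a linear equation in the a_j's. Collect the n equations into a matrix system V a = ℓ, where row i of V is v_i (expressed in the standard basis). Since V is invertible (lower-triangular with 1s on the diagonal, up to permutation), solve by back-substitution:
  V =
[[1, 1, 1],
 [1, 0, 0],
 [1, 1, 0]]
  V a = (-3, -2, -2)
Solving gives a = (-2, 0, -1).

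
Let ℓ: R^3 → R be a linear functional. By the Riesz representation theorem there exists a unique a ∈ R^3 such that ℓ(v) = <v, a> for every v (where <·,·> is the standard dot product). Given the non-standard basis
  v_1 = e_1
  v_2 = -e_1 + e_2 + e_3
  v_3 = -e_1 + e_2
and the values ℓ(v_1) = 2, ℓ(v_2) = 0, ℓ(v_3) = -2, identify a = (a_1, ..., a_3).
a = (2, 0, 2)

Write a = (a_1, ..., a_3) in the standard basis. For each basis vector v_i, ℓ(v_i) = <v_i, a> is a linear equation in the a_j's. Collect the n equations into a matrix system V a = ℓ, where row i of V is v_i (expressed in the standard basis). Since V is invertible (lower-triangular with 1s on the diagonal, up to permutation), solve by back-substitution:
  V =
[[1, 0, 0],
 [-1, 1, 1],
 [-1, 1, 0]]
  V a = (2, 0, -2)
Solving gives a = (2, 0, 2).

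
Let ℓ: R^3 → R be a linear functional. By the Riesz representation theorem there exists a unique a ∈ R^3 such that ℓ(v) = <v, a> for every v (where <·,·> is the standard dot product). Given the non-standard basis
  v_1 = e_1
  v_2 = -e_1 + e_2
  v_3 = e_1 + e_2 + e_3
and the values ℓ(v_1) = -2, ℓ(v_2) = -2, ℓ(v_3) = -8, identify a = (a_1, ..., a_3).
a = (-2, -4, -2)

Write a = (a_1, ..., a_3) in the standard basis. For each basis vector v_i, ℓ(v_i) = <v_i, a> is a linear equation in the a_j's. Collect the n equations into a matrix system V a = ℓ, where row i of V is v_i (expressed in the standard basis). Since V is invertible (lower-triangular with 1s on the diagonal, up to permutation), solve by back-substitution:
  V =
[[1, 0, 0],
 [-1, 1, 0],
 [1, 1, 1]]
  V a = (-2, -2, -8)
Solving gives a = (-2, -4, -2).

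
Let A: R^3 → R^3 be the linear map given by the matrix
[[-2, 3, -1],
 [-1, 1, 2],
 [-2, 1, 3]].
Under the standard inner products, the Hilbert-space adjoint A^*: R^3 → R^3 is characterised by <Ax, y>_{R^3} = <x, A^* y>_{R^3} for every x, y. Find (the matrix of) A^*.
A^* = A^T =
[[-2, -1, -2],
 [3, 1, 1],
 [-1, 2, 3]]

For real matrices with standard dot products, the defining identity <Ax, y> = <x, A^* y> gives (Ax)^T y = x^T (A^*) y, i.e. x^T A^T y = x^T (A^*) y. Since this holds for all x, y, we must have A^* = A^T. Therefore
A^* =
[[-2, -1, -2],
 [3, 1, 1],
 [-1, 2, 3]].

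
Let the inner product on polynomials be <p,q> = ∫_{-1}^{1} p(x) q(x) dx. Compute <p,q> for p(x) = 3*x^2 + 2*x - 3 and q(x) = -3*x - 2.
<p,q> = 4

Expand the product: p(x)·q(x) = -9*x^3 - 12*x^2 + 5*x + 6.
∫_{-1}^{1} of each monomial x^k gives [2/(k+1) if k even, 0 if k odd]. Integrating term-by-term (or equivalently evaluating the antiderivative F(x) = -9*x^4/4 - 4*x^3 + 5*x^2/2 + 6*x at the endpoints):
  F(1) − F(−1) = 9/4 − (-7/4) = 4.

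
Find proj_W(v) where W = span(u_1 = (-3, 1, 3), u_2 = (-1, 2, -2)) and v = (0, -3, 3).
proj_W(v) = (48/85, -201/85, 57/17)

Set up U = [u_1 | ... | u_2] ∈ R^(3×2). The projector onto W = col(U) is P = U (U^T U)^(-1) U^T.
Compute U^T U =
  [19, -1]
  [-1, 9],
and U^T v = (6, -12).
Solve U^T U · c = U^T v for the coefficients: c = (21/85, -111/85). The projection is proj_W(v) = U c.
Check: (v - proj_W(v)) · u_1 = 0  (should be 0).
Check: (v - proj_W(v)) · u_2 = 0  (should be 0).
Result: proj_W(v) = (48/85, -201/85, 57/17).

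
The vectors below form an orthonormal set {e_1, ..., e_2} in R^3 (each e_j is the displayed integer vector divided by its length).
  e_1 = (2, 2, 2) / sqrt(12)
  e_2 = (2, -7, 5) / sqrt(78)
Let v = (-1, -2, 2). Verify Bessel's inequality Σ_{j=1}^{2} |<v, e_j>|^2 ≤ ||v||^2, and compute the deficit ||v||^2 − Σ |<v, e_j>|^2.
Σ |<v, e_j>|^2 = 85/13; ||v||^2 = 9; deficit = 32/13

Write each e_j = u_j / sqrt(<u_j, u_j>) where u_j is the displayed integer vector. Then <v, e_j> = <v, u_j> / sqrt(<u_j, u_j>), so |<v, e_j>|^2 = <v, u_j>^2 / <u_j, u_j>.
Coefficients: <v, e_1> = -2/sqrt(12), <v, e_2> = 22/sqrt(78).
Square and sum: Σ |<v, e_j>|^2 = 85/13.
Compute ||v||^2 = v·v = 9.
Deficit = 9 − 85/13 = 32/13 ≥ 0, confirming Bessel's inequality. (The deficit equals ||v − Σ <v,e_j> e_j||^2, the squared distance from v to span{e_j}.)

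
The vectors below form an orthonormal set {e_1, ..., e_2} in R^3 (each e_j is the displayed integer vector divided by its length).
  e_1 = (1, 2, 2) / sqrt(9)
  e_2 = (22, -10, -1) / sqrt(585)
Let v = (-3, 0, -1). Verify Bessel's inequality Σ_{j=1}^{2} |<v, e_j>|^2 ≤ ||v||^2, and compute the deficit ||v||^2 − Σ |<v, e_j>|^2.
Σ |<v, e_j>|^2 = 10; ||v||^2 = 10; deficit = 0

Write each e_j = u_j / sqrt(<u_j, u_j>) where u_j is the displayed integer vector. Then <v, e_j> = <v, u_j> / sqrt(<u_j, u_j>), so |<v, e_j>|^2 = <v, u_j>^2 / <u_j, u_j>.
Coefficients: <v, e_1> = -5/sqrt(9), <v, e_2> = -65/sqrt(585).
Square and sum: Σ |<v, e_j>|^2 = 10.
Compute ||v||^2 = v·v = 10.
Deficit = 10 − 10 = 0 ≥ 0, confirming Bessel's inequality. (The deficit equals ||v − Σ <v,e_j> e_j||^2, the squared distance from v to span{e_j}.)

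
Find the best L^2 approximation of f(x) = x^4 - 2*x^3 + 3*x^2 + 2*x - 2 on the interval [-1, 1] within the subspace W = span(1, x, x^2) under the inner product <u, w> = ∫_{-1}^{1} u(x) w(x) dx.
g(x) = 27*x^2/7 + 4*x/5 - 73/35

The best approximation g ∈ W is the orthogonal projection of f onto W. Writing g = a_0 + a_1 x + a_2 x^2, the coefficients solve the normal equations G · a = b where
  G_{ij} = <φ_i, φ_j> and b_i = <f, φ_i>, with φ_0 = 1, φ_1 = x, φ_2 = x^2.
G =
  [2, 0, 2/3]
  [0, 2/3, 0]
  [2/3, 0, 2/5],
b = (-8/5, 8/15, 16/105).
Solving gives a_0 = -73/35, a_1 = 4/5, a_2 = 27/7, so
  g(x) = 27*x^2/7 + 4*x/5 - 73/35.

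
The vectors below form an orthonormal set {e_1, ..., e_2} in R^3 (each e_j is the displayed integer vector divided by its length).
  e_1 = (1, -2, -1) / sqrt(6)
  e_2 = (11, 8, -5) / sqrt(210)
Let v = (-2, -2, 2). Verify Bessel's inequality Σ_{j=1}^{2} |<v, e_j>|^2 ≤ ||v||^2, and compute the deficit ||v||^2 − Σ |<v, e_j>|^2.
Σ |<v, e_j>|^2 = 384/35; ||v||^2 = 12; deficit = 36/35

Write each e_j = u_j / sqrt(<u_j, u_j>) where u_j is the displayed integer vector. Then <v, e_j> = <v, u_j> / sqrt(<u_j, u_j>), so |<v, e_j>|^2 = <v, u_j>^2 / <u_j, u_j>.
Coefficients: <v, e_1> = 0/sqrt(6), <v, e_2> = -48/sqrt(210).
Square and sum: Σ |<v, e_j>|^2 = 384/35.
Compute ||v||^2 = v·v = 12.
Deficit = 12 − 384/35 = 36/35 ≥ 0, confirming Bessel's inequality. (The deficit equals ||v − Σ <v,e_j> e_j||^2, the squared distance from v to span{e_j}.)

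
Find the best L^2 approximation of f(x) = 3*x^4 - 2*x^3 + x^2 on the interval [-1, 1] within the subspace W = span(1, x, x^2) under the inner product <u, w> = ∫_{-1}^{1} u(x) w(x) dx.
g(x) = 25*x^2/7 - 6*x/5 - 9/35

The best approximation g ∈ W is the orthogonal projection of f onto W. Writing g = a_0 + a_1 x + a_2 x^2, the coefficients solve the normal equations G · a = b where
  G_{ij} = <φ_i, φ_j> and b_i = <f, φ_i>, with φ_0 = 1, φ_1 = x, φ_2 = x^2.
G =
  [2, 0, 2/3]
  [0, 2/3, 0]
  [2/3, 0, 2/5],
b = (28/15, -4/5, 44/35).
Solving gives a_0 = -9/35, a_1 = -6/5, a_2 = 25/7, so
  g(x) = 25*x^2/7 - 6*x/5 - 9/35.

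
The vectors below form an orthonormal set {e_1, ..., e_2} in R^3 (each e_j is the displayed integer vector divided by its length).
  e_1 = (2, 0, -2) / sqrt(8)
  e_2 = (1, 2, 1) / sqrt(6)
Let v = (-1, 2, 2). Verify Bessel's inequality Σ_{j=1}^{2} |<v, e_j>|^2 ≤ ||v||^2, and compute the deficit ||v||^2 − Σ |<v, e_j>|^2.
Σ |<v, e_j>|^2 = 26/3; ||v||^2 = 9; deficit = 1/3

Write each e_j = u_j / sqrt(<u_j, u_j>) where u_j is the displayed integer vector. Then <v, e_j> = <v, u_j> / sqrt(<u_j, u_j>), so |<v, e_j>|^2 = <v, u_j>^2 / <u_j, u_j>.
Coefficients: <v, e_1> = -6/sqrt(8), <v, e_2> = 5/sqrt(6).
Square and sum: Σ |<v, e_j>|^2 = 26/3.
Compute ||v||^2 = v·v = 9.
Deficit = 9 − 26/3 = 1/3 ≥ 0, confirming Bessel's inequality. (The deficit equals ||v − Σ <v,e_j> e_j||^2, the squared distance from v to span{e_j}.)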